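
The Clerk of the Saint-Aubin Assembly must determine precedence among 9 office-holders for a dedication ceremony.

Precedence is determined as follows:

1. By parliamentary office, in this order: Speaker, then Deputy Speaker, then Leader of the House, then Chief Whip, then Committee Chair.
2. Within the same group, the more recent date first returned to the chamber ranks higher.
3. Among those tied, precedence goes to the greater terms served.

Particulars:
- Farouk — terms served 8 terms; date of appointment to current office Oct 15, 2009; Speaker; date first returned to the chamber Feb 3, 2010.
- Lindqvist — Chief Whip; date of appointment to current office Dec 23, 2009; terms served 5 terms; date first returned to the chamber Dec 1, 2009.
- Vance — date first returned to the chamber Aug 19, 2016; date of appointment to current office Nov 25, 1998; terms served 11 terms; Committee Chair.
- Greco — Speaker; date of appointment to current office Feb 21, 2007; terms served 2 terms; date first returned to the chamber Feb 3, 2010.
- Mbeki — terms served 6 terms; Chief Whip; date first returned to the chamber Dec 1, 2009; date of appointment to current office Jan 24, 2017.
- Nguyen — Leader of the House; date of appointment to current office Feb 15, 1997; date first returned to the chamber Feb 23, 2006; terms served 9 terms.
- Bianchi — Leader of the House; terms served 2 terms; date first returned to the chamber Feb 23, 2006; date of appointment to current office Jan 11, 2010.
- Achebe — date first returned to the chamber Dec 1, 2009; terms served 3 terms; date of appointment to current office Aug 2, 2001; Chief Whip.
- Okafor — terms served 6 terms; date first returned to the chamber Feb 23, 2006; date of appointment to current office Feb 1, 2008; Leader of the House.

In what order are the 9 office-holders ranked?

Farouk, Greco, Nguyen, Okafor, Bianchi, Mbeki, Lindqvist, Achebe, Vance

By parliamentary office: Farouk and Greco (Speaker); then Nguyen, Okafor and Bianchi (Leader of the House); then Mbeki, Lindqvist and Achebe (Chief Whip); then Vance (Committee Chair).
Farouk and Greco both have date first returned to the chamber Feb 3, 2010, so the next rule applies.
Among Farouk and Greco, by terms served (higher first): Farouk (8 terms) before Greco (2 terms).
Nguyen, Okafor and Bianchi all have date first returned to the chamber Feb 23, 2006, so the next rule applies.
Among Nguyen, Okafor and Bianchi, by terms served (higher first): Nguyen (9 terms) before Okafor (6 terms) before Bianchi (2 terms).
Mbeki, Lindqvist and Achebe all have date first returned to the chamber Dec 1, 2009, so the next rule applies.
Among Mbeki, Lindqvist and Achebe, by terms served (higher first): Mbeki (6 terms) before Lindqvist (5 terms) before Achebe (3 terms).
Full order: Farouk, Greco, Nguyen, Okafor, Bianchi, Mbeki, Lindqvist, Achebe, Vance.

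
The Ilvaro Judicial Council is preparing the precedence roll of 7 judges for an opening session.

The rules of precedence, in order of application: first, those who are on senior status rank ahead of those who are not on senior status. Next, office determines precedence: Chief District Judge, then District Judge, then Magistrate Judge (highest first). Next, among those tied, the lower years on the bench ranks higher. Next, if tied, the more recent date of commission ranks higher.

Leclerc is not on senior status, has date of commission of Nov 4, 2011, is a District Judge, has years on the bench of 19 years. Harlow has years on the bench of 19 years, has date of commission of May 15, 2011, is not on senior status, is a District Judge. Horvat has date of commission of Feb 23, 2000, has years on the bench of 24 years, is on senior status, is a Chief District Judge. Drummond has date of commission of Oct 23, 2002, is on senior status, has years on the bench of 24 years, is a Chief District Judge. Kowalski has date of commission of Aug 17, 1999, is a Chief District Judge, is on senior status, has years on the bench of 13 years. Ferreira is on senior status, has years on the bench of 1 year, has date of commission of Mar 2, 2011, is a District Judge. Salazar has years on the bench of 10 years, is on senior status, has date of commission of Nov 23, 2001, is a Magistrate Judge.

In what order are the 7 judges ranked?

Kowalski, Drummond, Horvat, Ferreira, Salazar, Leclerc, Harlow

By the first rule: Kowalski, Drummond, Horvat, Ferreira and Salazar (each on senior status); then Leclerc and Harlow (both not on senior status).
Among Kowalski, Drummond, Horvat, Ferreira and Salazar, by office: Kowalski, Drummond and Horvat (Chief District Judge) before Ferreira (District Judge) before Salazar (Magistrate Judge).
Among Kowalski, Drummond and Horvat, by years on the bench (lower first): Kowalski (13 years) before Drummond and Horvat (24 years).
Among Drummond and Horvat, by date of commission (later first): Drummond (Oct 23, 2002) before Horvat (Feb 23, 2000).
Leclerc and Harlow are each District Judge, so the next rule applies.
Leclerc and Harlow both have years on the bench 19 years, so the next rule applies.
Among Leclerc and Harlow, by date of commission (later first): Leclerc (Nov 4, 2011) before Harlow (May 15, 2011).
Full order: Kowalski, Drummond, Horvat, Ferreira, Salazar, Leclerc, Harlow.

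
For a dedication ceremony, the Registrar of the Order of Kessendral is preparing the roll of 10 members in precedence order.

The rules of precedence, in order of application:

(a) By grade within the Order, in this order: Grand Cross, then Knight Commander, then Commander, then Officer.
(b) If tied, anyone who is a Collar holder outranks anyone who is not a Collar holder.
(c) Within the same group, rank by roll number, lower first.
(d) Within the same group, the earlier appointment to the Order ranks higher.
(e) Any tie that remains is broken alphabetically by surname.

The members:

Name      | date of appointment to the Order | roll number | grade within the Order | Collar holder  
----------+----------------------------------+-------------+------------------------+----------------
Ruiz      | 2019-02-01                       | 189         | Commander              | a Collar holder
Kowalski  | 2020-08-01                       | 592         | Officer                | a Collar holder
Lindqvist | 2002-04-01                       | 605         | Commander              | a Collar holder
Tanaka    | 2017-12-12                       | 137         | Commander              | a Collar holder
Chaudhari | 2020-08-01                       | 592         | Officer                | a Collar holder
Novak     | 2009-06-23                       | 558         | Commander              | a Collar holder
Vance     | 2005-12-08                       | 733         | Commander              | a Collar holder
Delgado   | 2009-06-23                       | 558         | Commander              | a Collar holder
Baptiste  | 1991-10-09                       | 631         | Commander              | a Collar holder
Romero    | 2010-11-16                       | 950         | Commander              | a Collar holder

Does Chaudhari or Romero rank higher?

By grade within the Order: Tanaka, Ruiz, Delgado, Novak, Lindqvist, Baptiste, Vance and Romero (Commander); then Chaudhari and Kowalski (Officer).
Tanaka, Ruiz, Delgado, Novak, Lindqvist, Baptiste, Vance and Romero are each a Collar holder, so the next rule applies.
Among Tanaka, Ruiz, Delgado, Novak, Lindqvist, Baptiste, Vance and Romero, by roll number (lower first): Tanaka (137) before Ruiz (189) before Delgado and Novak (558) before Lindqvist (605) before Baptiste (631) before Vance (733) before Romero (950).
Delgado and Novak both have date of appointment to the Order 2009-06-23, so the next rule applies.
Among Delgado and Novak, alphabetically by surname: Delgado before Novak.
Chaudhari and Kowalski are each a Collar holder, so the next rule applies.
Chaudhari and Kowalski both have roll number 592, so the next rule applies.
Chaudhari and Kowalski both have date of appointment to the Order 2020-08-01, so the next rule applies.
Among Chaudhari and Kowalski, alphabetically by surname: Chaudhari before Kowalski.
So Romero takes precedence.

Romero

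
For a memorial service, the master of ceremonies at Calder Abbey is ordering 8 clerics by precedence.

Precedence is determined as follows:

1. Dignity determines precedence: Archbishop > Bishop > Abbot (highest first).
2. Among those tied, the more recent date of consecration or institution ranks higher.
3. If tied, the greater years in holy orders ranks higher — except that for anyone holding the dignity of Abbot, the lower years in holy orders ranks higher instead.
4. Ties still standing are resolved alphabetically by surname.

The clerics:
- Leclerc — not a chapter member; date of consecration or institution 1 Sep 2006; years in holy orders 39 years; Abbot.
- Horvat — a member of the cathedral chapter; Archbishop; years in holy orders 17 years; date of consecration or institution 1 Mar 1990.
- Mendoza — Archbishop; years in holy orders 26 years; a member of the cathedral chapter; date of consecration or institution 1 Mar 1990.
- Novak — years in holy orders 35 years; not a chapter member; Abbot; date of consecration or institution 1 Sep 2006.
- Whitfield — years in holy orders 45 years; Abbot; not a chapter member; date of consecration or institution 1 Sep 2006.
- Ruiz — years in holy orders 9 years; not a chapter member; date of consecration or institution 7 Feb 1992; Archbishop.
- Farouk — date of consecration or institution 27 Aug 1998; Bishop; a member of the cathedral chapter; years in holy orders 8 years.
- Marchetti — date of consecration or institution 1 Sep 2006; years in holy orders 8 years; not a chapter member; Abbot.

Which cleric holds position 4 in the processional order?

By dignity: Ruiz, Mendoza and Horvat (Archbishop); then Farouk (Bishop); then Marchetti, Novak, Leclerc and Whitfield (Abbot).
Among Ruiz, Mendoza and Horvat, by date of consecration or institution (later first): Ruiz (7 Feb 1992) before Mendoza and Horvat (1 Mar 1990).
Among Mendoza and Horvat, by years in holy orders (higher first): Mendoza (26 years) before Horvat (17 years).
Marchetti, Novak, Leclerc and Whitfield all have date of consecration or institution 1 Sep 2006, so the next rule applies.
Among Marchetti, Novak, Leclerc and Whitfield, by years in holy orders (lower first) (reversed rule for this group): Marchetti (8 years) before Novak (35 years) before Leclerc (39 years) before Whitfield (45 years).
Order: Ruiz, Mendoza, Horvat, Farouk, Marchetti, Novak, Leclerc, Whitfield.

Farouk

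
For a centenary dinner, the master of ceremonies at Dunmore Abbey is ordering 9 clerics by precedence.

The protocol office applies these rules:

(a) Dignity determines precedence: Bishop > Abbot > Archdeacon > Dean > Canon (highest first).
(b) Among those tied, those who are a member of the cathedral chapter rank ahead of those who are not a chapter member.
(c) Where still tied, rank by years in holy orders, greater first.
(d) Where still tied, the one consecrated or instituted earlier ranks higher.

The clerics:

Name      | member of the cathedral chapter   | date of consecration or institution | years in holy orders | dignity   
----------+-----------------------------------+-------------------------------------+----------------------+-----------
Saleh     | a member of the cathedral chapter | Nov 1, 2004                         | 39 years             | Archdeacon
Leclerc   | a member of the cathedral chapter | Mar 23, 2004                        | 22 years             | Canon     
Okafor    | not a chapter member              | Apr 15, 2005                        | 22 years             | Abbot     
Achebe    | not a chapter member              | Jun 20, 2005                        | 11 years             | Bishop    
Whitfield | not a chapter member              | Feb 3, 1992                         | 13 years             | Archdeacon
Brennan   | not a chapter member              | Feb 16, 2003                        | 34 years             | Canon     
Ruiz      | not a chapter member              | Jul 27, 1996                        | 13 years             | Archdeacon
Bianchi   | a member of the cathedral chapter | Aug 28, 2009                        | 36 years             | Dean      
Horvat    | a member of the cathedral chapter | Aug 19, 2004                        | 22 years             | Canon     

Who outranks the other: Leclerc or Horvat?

Leclerc

By dignity: Achebe (Bishop); then Okafor (Abbot); then Saleh, Whitfield and Ruiz (Archdeacon); then Bianchi (Dean); then Leclerc, Horvat and Brennan (Canon).
Among Saleh, Whitfield and Ruiz, a member of the cathedral chapter before not a chapter member: Saleh (a member of the cathedral chapter) before Whitfield and Ruiz (not a chapter member).
Whitfield and Ruiz both have years in holy orders 13 years, so the next rule applies.
Among Whitfield and Ruiz, by date of consecration or institution (earlier first): Whitfield (Feb 3, 1992) before Ruiz (Jul 27, 1996).
Among Leclerc, Horvat and Brennan, a member of the cathedral chapter before not a chapter member: Leclerc and Horvat (a member of the cathedral chapter) before Brennan (not a chapter member).
Leclerc and Horvat both have years in holy orders 22 years, so the next rule applies.
Among Leclerc and Horvat, by date of consecration or institution (earlier first): Leclerc (Mar 23, 2004) before Horvat (Aug 19, 2004).
So Leclerc takes precedence.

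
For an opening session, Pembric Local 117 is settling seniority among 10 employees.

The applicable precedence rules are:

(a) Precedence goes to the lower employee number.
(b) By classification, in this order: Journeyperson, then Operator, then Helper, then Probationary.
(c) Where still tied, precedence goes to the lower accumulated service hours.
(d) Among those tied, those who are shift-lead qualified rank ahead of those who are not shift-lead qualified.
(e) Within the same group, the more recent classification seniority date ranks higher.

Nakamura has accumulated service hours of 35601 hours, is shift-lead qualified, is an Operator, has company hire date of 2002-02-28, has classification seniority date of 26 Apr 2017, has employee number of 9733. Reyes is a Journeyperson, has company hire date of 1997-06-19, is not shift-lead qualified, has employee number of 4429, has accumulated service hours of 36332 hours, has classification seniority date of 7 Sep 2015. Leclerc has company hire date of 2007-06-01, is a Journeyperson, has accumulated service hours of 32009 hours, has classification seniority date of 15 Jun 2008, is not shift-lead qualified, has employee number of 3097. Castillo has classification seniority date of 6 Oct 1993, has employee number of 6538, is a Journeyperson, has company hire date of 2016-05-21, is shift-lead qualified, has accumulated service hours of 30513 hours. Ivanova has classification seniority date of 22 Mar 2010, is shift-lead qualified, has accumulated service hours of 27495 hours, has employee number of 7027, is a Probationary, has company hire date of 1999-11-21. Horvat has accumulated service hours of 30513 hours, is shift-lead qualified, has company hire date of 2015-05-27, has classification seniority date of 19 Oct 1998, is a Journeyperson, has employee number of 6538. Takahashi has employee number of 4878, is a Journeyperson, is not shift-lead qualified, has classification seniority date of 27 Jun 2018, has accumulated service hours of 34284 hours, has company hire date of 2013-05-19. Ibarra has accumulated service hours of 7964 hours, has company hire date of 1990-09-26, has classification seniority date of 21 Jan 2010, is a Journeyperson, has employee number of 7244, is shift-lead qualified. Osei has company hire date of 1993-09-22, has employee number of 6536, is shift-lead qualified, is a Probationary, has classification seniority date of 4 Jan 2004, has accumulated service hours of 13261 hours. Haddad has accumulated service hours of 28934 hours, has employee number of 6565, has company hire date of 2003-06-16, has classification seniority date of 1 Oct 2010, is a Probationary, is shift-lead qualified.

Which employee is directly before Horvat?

Osei

By employee number (lower first): Leclerc (3097); then Reyes (4429); then Takahashi (4878); then Osei (6536); then Horvat and Castillo (both 6538); then Haddad (6565); then Ivanova (7027); then Ibarra (7244); then Nakamura (9733).
Horvat and Castillo are each Journeyperson, so the next rule applies.
Horvat and Castillo both have accumulated service hours 30513 hours, so the next rule applies.
Horvat and Castillo are each shift-lead qualified, so the next rule applies.
Among Horvat and Castillo, by classification seniority date (later first): Horvat (19 Oct 1998) before Castillo (6 Oct 1993).
Order: Leclerc, Reyes, Takahashi, Osei, Horvat, Castillo, Haddad, Ivanova, Ibarra, Nakamura.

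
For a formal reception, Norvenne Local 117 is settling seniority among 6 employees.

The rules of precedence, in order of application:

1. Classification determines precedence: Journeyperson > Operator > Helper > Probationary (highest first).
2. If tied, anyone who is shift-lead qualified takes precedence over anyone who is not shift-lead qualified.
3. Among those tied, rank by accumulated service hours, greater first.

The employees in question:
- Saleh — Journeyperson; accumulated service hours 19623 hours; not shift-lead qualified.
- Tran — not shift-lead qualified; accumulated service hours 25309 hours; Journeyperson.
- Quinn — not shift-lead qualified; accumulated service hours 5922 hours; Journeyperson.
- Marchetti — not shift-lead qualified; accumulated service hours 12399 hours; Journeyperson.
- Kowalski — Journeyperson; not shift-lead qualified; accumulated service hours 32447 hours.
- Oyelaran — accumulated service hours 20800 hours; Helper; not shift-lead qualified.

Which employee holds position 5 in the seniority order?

By classification: Kowalski, Tran, Saleh, Marchetti and Quinn (Journeyperson); then Oyelaran (Helper).
Kowalski, Tran, Saleh, Marchetti and Quinn are each not shift-lead qualified, so the next rule applies.
Among Kowalski, Tran, Saleh, Marchetti and Quinn, by accumulated service hours (higher first): Kowalski (32447 hours) before Tran (25309 hours) before Saleh (19623 hours) before Marchetti (12399 hours) before Quinn (5922 hours).
Order: Kowalski, Tran, Saleh, Marchetti, Quinn, Oyelaran.

Quinn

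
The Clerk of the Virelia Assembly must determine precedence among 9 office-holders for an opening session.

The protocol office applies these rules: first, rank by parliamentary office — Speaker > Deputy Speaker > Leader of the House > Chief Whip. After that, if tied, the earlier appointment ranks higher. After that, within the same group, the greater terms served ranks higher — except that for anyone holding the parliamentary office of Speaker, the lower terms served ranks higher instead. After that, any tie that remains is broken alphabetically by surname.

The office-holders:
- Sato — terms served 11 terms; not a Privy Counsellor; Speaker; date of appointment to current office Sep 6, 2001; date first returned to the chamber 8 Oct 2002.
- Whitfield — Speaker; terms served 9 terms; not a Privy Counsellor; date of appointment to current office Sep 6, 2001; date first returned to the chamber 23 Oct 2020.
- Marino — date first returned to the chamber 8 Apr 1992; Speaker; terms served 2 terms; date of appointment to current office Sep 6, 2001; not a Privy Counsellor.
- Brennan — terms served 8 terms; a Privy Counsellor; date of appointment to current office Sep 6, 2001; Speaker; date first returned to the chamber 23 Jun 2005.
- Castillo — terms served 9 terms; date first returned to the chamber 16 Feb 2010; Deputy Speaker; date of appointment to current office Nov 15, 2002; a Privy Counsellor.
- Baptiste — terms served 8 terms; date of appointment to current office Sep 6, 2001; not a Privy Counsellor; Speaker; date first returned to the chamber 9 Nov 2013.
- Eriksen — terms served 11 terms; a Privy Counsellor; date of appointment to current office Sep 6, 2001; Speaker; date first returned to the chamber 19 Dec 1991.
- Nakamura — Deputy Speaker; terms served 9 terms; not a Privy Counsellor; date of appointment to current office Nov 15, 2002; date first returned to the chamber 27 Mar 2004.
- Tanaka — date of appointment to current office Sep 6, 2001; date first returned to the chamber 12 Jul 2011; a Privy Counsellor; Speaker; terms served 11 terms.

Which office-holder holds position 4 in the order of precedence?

Whitfield

By parliamentary office: Marino, Baptiste, Brennan, Whitfield, Eriksen, Sato and Tanaka (Speaker); then Castillo and Nakamura (Deputy Speaker).
Marino, Baptiste, Brennan, Whitfield, Eriksen, Sato and Tanaka all have date of appointment to current office Sep 6, 2001, so the next rule applies.
Among Marino, Baptiste, Brennan, Whitfield, Eriksen, Sato and Tanaka, by terms served (lower first) (reversed rule for this group): Marino (2 terms) before Baptiste and Brennan (8 terms) before Whitfield (9 terms) before Eriksen, Sato and Tanaka (11 terms).
Among Baptiste and Brennan, alphabetically by surname: Baptiste before Brennan.
Among Eriksen, Sato and Tanaka, alphabetically by surname: Eriksen before Sato before Tanaka.
Castillo and Nakamura both have date of appointment to current office Nov 15, 2002, so the next rule applies.
Castillo and Nakamura both have terms served 9 terms, so the next rule applies.
Among Castillo and Nakamura, alphabetically by surname: Castillo before Nakamura.
Order: Marino, Baptiste, Brennan, Whitfield, Eriksen, Sato, Tanaka, Castillo, Nakamura.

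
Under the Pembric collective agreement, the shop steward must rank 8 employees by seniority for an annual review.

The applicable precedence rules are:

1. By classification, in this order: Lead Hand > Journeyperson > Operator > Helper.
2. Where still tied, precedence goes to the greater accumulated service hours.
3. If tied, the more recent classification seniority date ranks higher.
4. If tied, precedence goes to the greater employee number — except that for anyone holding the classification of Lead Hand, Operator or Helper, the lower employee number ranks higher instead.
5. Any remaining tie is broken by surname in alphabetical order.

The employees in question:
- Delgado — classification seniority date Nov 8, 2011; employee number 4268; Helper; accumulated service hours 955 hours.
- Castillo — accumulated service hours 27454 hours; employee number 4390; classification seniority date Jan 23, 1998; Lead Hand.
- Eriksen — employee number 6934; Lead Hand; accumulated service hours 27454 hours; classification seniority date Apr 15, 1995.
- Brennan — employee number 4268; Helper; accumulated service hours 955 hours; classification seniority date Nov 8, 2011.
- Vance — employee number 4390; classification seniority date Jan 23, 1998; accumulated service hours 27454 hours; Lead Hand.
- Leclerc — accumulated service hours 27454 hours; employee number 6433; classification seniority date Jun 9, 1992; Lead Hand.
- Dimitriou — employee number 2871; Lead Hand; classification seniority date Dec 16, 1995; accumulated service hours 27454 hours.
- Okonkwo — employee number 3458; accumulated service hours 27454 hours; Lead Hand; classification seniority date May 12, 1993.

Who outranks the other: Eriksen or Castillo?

Castillo

By classification: Castillo, Vance, Dimitriou, Eriksen, Okonkwo and Leclerc (Lead Hand); then Brennan and Delgado (Helper).
Castillo, Vance, Dimitriou, Eriksen, Okonkwo and Leclerc all have accumulated service hours 27454 hours, so the next rule applies.
Among Castillo, Vance, Dimitriou, Eriksen, Okonkwo and Leclerc, by classification seniority date (later first): Castillo and Vance (Jan 23, 1998) before Dimitriou (Dec 16, 1995) before Eriksen (Apr 15, 1995) before Okonkwo (May 12, 1993) before Leclerc (Jun 9, 1992).
Castillo and Vance both have employee number 4390, so the next rule applies.
Among Castillo and Vance, alphabetically by surname: Castillo before Vance.
Brennan and Delgado both have accumulated service hours 955 hours, so the next rule applies.
Brennan and Delgado both have classification seniority date Nov 8, 2011, so the next rule applies.
Brennan and Delgado both have employee number 4268, so the next rule applies.
Among Brennan and Delgado, alphabetically by surname: Brennan before Delgado.
So Castillo takes precedence.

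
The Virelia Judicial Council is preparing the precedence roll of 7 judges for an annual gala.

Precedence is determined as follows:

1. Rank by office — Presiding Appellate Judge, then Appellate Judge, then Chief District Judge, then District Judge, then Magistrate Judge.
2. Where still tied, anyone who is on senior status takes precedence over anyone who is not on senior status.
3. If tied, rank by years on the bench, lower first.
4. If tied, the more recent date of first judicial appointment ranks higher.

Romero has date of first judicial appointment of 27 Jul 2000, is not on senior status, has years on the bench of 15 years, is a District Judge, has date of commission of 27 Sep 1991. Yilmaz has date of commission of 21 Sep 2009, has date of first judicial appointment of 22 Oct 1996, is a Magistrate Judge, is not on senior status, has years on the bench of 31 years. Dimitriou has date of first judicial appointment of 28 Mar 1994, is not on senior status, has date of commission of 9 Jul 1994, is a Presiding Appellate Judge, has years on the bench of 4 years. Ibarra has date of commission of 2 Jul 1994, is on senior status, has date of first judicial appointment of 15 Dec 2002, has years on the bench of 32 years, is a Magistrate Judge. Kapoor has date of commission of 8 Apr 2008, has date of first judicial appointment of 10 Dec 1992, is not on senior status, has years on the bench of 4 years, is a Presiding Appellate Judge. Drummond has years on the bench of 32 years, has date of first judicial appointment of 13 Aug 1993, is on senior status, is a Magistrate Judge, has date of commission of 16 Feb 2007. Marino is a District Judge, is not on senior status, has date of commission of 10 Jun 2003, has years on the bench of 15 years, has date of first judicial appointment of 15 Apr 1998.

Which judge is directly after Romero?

Marino

By office: Dimitriou and Kapoor (Presiding Appellate Judge); then Romero and Marino (District Judge); then Ibarra, Drummond and Yilmaz (Magistrate Judge).
Dimitriou and Kapoor are each not on senior status, so the next rule applies.
Dimitriou and Kapoor both have years on the bench 4 years, so the next rule applies.
Among Dimitriou and Kapoor, by date of first judicial appointment (later first): Dimitriou (28 Mar 1994) before Kapoor (10 Dec 1992).
Romero and Marino are each not on senior status, so the next rule applies.
Romero and Marino both have years on the bench 15 years, so the next rule applies.
Among Romero and Marino, by date of first judicial appointment (later first): Romero (27 Jul 2000) before Marino (15 Apr 1998).
Among Ibarra, Drummond and Yilmaz, on senior status before not on senior status: Ibarra and Drummond (on senior status) before Yilmaz (not on senior status).
Ibarra and Drummond both have years on the bench 32 years, so the next rule applies.
Among Ibarra and Drummond, by date of first judicial appointment (later first): Ibarra (15 Dec 2002) before Drummond (13 Aug 1993).
Order: Dimitriou, Kapoor, Romero, Marino, Ibarra, Drummond, Yilmaz.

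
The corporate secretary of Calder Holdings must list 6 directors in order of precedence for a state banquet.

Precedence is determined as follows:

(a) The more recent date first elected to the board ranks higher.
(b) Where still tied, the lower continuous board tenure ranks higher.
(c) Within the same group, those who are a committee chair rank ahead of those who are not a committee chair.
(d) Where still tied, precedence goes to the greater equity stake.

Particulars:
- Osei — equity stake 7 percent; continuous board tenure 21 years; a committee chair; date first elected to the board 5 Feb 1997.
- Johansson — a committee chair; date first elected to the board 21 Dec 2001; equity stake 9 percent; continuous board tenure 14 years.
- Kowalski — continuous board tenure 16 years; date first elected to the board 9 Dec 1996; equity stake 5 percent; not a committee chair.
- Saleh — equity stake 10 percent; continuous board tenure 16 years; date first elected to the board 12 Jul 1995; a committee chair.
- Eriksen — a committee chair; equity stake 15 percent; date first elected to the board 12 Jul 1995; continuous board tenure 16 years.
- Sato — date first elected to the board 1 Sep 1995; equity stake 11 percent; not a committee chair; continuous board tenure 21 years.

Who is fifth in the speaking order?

By date first elected to the board (later first): Johansson (21 Dec 2001); then Osei (5 Feb 1997); then Kowalski (9 Dec 1996); then Sato (1 Sep 1995); then Eriksen and Saleh (both 12 Jul 1995).
Eriksen and Saleh both have continuous board tenure 16 years, so the next rule applies.
Eriksen and Saleh are each a committee chair, so the next rule applies.
Among Eriksen and Saleh, by equity stake (higher first): Eriksen (15 percent) before Saleh (10 percent).
Order: Johansson, Osei, Kowalski, Sato, Eriksen, Saleh.

Eriksen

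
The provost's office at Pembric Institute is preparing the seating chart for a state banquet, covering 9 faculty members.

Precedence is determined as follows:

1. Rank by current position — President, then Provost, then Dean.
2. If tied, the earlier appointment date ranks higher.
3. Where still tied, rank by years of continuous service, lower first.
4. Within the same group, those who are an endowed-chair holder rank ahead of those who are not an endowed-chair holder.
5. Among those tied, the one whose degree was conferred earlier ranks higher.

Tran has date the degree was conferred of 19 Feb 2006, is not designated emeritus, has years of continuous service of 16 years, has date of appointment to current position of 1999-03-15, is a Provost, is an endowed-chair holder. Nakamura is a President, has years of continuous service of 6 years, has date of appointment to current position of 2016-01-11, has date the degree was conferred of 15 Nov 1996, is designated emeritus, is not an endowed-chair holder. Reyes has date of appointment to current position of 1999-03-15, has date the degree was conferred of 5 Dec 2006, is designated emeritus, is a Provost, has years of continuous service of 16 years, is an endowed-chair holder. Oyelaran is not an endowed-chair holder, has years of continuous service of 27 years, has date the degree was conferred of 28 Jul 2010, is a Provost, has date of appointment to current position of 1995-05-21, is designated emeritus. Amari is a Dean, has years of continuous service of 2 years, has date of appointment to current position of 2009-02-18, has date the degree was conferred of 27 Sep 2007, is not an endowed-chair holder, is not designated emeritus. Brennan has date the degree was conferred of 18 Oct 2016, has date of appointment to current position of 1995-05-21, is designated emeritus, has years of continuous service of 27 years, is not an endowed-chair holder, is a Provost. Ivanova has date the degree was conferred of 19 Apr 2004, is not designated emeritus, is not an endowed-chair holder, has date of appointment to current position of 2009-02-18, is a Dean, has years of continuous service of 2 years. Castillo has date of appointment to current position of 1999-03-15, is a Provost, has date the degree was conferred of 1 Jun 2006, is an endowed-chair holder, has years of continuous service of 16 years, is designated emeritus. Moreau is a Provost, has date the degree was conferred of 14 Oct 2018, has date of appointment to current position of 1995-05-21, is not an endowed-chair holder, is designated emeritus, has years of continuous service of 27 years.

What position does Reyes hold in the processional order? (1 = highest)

By current position: Nakamura (President); then Oyelaran, Brennan, Moreau, Tran, Castillo and Reyes (Provost); then Ivanova and Amari (Dean).
Among Oyelaran, Brennan, Moreau, Tran, Castillo and Reyes, by date of appointment to current position (earlier first): Oyelaran, Brennan and Moreau (1995-05-21) before Tran, Castillo and Reyes (1999-03-15).
Oyelaran, Brennan and Moreau all have years of continuous service 27 years, so the next rule applies.
Oyelaran, Brennan and Moreau are each not an endowed-chair holder, so the next rule applies.
Among Oyelaran, Brennan and Moreau, by date the degree was conferred (earlier first): Oyelaran (28 Jul 2010) before Brennan (18 Oct 2016) before Moreau (14 Oct 2018).
Tran, Castillo and Reyes all have years of continuous service 16 years, so the next rule applies.
Tran, Castillo and Reyes are each an endowed-chair holder, so the next rule applies.
Among Tran, Castillo and Reyes, by date the degree was conferred (earlier first): Tran (19 Feb 2006) before Castillo (1 Jun 2006) before Reyes (5 Dec 2006).
Ivanova and Amari both have date of appointment to current position 2009-02-18, so the next rule applies.
Ivanova and Amari both have years of continuous service 2 years, so the next rule applies.
Ivanova and Amari are each not an endowed-chair holder, so the next rule applies.
Among Ivanova and Amari, by date the degree was conferred (earlier first): Ivanova (19 Apr 2004) before Amari (27 Sep 2007).
Order: Nakamura, Oyelaran, Brennan, Moreau, Tran, Castillo, Reyes, Ivanova, Amari. So position 7.

7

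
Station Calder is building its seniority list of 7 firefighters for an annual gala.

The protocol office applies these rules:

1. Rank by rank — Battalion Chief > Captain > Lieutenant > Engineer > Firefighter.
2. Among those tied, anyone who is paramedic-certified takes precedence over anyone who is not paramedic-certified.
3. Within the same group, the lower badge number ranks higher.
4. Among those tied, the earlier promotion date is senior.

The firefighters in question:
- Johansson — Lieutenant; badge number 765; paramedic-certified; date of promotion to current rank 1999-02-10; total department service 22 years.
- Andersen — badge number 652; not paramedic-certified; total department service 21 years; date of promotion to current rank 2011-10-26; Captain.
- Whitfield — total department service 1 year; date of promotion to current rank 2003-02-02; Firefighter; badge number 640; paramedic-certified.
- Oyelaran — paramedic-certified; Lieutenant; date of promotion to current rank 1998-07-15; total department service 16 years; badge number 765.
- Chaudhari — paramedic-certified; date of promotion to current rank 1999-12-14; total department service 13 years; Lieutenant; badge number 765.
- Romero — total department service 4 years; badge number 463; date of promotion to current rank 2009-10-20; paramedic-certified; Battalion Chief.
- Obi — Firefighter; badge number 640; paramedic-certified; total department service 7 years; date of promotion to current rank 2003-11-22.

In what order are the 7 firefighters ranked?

By rank: Romero (Battalion Chief); then Andersen (Captain); then Oyelaran, Johansson and Chaudhari (Lieutenant); then Whitfield and Obi (Firefighter).
Oyelaran, Johansson and Chaudhari are each paramedic-certified, so the next rule applies.
Oyelaran, Johansson and Chaudhari all have badge number 765, so the next rule applies.
Among Oyelaran, Johansson and Chaudhari, by date of promotion to current rank (earlier first): Oyelaran (1998-07-15) before Johansson (1999-02-10) before Chaudhari (1999-12-14).
Whitfield and Obi are each paramedic-certified, so the next rule applies.
Whitfield and Obi both have badge number 640, so the next rule applies.
Among Whitfield and Obi, by date of promotion to current rank (earlier first): Whitfield (2003-02-02) before Obi (2003-11-22).
Full order: Romero, Andersen, Oyelaran, Johansson, Chaudhari, Whitfield, Obi.

Romero, Andersen, Oyelaran, Johansson, Chaudhari, Whitfield, Obi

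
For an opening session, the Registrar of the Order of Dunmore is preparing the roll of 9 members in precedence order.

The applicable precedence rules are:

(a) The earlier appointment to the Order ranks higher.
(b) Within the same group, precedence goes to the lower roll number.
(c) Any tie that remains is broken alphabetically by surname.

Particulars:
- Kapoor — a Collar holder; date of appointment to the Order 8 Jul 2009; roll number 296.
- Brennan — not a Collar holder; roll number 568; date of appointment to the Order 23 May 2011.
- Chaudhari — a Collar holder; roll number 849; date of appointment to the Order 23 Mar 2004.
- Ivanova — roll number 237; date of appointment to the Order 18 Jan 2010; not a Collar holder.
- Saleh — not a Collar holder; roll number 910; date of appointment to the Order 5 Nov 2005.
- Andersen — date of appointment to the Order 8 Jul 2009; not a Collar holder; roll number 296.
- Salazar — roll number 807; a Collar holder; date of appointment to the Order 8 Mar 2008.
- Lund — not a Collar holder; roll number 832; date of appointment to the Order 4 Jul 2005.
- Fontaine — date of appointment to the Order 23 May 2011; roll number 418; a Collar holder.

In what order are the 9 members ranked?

By date of appointment to the Order (earlier first): Chaudhari (23 Mar 2004); then Lund (4 Jul 2005); then Saleh (5 Nov 2005); then Salazar (8 Mar 2008); then Andersen and Kapoor (both 8 Jul 2009); then Ivanova (18 Jan 2010); then Fontaine and Brennan (both 23 May 2011).
Andersen and Kapoor both have roll number 296, so the next rule applies.
Among Andersen and Kapoor, alphabetically by surname: Andersen before Kapoor.
Among Fontaine and Brennan, by roll number (lower first): Fontaine (418) before Brennan (568).
Full order: Chaudhari, Lund, Saleh, Salazar, Andersen, Kapoor, Ivanova, Fontaine, Brennan.

Chaudhari, Lund, Saleh, Salazar, Andersen, Kapoor, Ivanova, Fontaine, Brennan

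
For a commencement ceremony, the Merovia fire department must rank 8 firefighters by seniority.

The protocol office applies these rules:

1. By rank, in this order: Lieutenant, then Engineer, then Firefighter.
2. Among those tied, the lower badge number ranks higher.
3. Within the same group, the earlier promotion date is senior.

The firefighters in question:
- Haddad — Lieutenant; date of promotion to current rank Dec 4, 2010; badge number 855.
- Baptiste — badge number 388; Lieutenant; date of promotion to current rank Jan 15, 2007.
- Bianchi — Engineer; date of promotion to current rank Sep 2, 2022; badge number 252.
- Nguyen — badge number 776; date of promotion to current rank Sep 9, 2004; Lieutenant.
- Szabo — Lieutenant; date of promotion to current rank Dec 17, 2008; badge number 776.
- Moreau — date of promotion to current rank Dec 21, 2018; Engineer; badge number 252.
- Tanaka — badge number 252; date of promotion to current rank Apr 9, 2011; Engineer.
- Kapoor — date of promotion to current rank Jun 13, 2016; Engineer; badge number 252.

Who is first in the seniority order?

By rank: Baptiste, Nguyen, Szabo and Haddad (Lieutenant); then Tanaka, Kapoor, Moreau and Bianchi (Engineer).
Among Baptiste, Nguyen, Szabo and Haddad, by badge number (lower first): Baptiste (388) before Nguyen and Szabo (776) before Haddad (855).
Among Nguyen and Szabo, by date of promotion to current rank (earlier first): Nguyen (Sep 9, 2004) before Szabo (Dec 17, 2008).
Tanaka, Kapoor, Moreau and Bianchi all have badge number 252, so the next rule applies.
Among Tanaka, Kapoor, Moreau and Bianchi, by date of promotion to current rank (earlier first): Tanaka (Apr 9, 2011) before Kapoor (Jun 13, 2016) before Moreau (Dec 21, 2018) before Bianchi (Sep 2, 2022).
Order: Baptiste, Nguyen, Szabo, Haddad, Tanaka, Kapoor, Moreau, Bianchi.

Baptiste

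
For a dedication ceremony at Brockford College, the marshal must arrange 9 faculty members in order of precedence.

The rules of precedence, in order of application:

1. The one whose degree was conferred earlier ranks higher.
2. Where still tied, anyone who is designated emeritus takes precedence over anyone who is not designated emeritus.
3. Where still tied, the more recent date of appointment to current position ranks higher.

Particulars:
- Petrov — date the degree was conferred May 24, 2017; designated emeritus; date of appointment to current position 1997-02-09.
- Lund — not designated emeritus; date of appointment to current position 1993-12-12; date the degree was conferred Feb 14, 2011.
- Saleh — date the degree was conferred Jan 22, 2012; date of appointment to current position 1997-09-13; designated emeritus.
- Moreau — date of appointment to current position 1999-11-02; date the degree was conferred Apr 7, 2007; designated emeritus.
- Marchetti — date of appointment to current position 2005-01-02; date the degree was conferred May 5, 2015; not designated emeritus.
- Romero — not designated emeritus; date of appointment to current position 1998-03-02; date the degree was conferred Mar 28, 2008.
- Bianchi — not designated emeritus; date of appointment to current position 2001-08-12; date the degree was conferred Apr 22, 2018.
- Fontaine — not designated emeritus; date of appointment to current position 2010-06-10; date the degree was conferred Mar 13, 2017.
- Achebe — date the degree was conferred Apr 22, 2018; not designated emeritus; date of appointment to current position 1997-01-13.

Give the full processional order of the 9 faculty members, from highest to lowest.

By date the degree was conferred (earlier first): Moreau (Apr 7, 2007); then Romero (Mar 28, 2008); then Lund (Feb 14, 2011); then Saleh (Jan 22, 2012); then Marchetti (May 5, 2015); then Fontaine (Mar 13, 2017); then Petrov (May 24, 2017); then Bianchi and Achebe (both Apr 22, 2018).
Bianchi and Achebe are each not designated emeritus, so the next rule applies.
Among Bianchi and Achebe, by date of appointment to current position (later first): Bianchi (2001-08-12) before Achebe (1997-01-13).
Full order: Moreau, Romero, Lund, Saleh, Marchetti, Fontaine, Petrov, Bianchi, Achebe.

Moreau, Romero, Lund, Saleh, Marchetti, Fontaine, Petrov, Bianchi, Achebe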